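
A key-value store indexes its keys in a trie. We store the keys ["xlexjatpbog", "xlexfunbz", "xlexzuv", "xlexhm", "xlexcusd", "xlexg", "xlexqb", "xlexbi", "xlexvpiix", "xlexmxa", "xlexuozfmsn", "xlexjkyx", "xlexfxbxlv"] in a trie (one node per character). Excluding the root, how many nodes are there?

For each word, the new-node count is its length minus the longest prefix already in the trie:
  "xlexjatpbog" → 11 new (x, l, e, x, j, a, t, p, b, o, g)
  "xlexfunbz" → prefix "xlex" already present; 5 new (f, u, n, b, z)
  "xlexzuv" → prefix "xlex" already present; 3 new (z, u, v)
  "xlexhm" → prefix "xlex" already present; 2 new (h, m)
  "xlexcusd" → prefix "xlex" already present; 4 new (c, u, s, d)
  "xlexg" → prefix "xlex" already present; 1 new (g)
  "xlexqb" → prefix "xlex" already present; 2 new (q, b)
  "xlexbi" → prefix "xlex" already present; 2 new (b, i)
  "xlexvpiix" → prefix "xlex" already present; 5 new (v, p, i, i, x)
  "xlexmxa" → prefix "xlex" already present; 3 new (m, x, a)
  "xlexuozfmsn" → prefix "xlex" already present; 7 new (u, o, z, f, m, s, n)
  "xlexjkyx" → prefix "xlexj" already present; 3 new (k, y, x)
  "xlexfxbxlv" → prefix "xlexf" already present; 5 new (x, b, x, l, v)
Total nodes = 11 + 5 + 3 + 2 + 4 + 1 + 2 + 2 + 5 + 3 + 7 + 3 + 5 = 53

53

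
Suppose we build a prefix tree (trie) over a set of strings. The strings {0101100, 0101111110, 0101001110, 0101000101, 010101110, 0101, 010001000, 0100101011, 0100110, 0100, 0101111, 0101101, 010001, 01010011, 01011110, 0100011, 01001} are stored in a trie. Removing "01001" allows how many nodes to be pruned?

0

A node on "01001"'s path can go only if nothing else ends at it or branches off below it.
Every node on "01001" is still needed (e.g. by "0100101011"), so nothing is freed.
Nodes removed: 0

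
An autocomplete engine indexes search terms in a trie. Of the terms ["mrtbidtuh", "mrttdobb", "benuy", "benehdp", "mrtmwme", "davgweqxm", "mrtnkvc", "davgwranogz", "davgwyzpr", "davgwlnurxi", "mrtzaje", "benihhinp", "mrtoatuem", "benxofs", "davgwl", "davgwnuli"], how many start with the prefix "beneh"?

1

Traverse to the node for "beneh", then collect every word in that subtree.
Matches: "benehdp"
Count: 1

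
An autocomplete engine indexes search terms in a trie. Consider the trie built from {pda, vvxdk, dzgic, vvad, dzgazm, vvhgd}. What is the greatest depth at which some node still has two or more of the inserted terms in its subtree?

Look for the deepest trie node that still has at least two words in its subtree.
e.g. "dzgazm" and "dzgic" share the prefix "dzg" of length 3; no pair shares a longer one.
Longest shared-prefix length: 3

3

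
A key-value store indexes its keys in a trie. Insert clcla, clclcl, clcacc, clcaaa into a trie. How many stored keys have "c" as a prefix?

4

Traverse to the node for "c", then collect every word in that subtree.
Words under "c": clcaaa, clcacc, clcla, clclcl
Count: 4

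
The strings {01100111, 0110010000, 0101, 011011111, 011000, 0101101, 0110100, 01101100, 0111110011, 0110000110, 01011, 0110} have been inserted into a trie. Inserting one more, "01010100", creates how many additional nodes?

"0101" is already a path in the trie; the remaining "0100" must be added.
Each of the 4 remaining characters creates one node.

4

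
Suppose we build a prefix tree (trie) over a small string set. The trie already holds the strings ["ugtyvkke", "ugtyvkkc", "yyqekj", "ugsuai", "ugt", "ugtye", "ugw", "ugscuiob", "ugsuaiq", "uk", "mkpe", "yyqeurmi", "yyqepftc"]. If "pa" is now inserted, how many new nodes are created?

2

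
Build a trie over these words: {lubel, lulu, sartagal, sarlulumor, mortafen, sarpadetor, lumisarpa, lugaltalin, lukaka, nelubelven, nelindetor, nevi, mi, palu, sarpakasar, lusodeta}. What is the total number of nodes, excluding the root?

91

For each word, the new-node count is its length minus the longest prefix already in the trie:
  "lubel" → 5 new (l, u, b, e, l)
  "lulu" → prefix "lu" already present; 2 new (l, u)
  "sartagal" → 8 new (s, a, r, t, a, g, a, l)
  "sarlulumor" → prefix "sar" already present; 7 new (l, u, l, u, m, o, r)
  "mortafen" → 8 new (m, o, r, t, a, f, e, n)
  "sarpadetor" → prefix "sar" already present; 7 new (p, a, d, e, t, o, r)
  "lumisarpa" → prefix "lu" already present; 7 new (m, i, s, a, r, p, a)
  "lugaltalin" → prefix "lu" already present; 8 new (g, a, l, t, a, l, i, n)
  "lukaka" → prefix "lu" already present; 4 new (k, a, k, a)
  "nelubelven" → 10 new (n, e, l, u, b, e, l, v, e, n)
  "nelindetor" → prefix "nel" already present; 7 new (i, n, d, e, t, o, r)
  "nevi" → prefix "ne" already present; 2 new (v, i)
  "mi" → prefix "m" already present; 1 new (i)
  "palu" → 4 new (p, a, l, u)
  "sarpakasar" → prefix "sarpa" already present; 5 new (k, a, s, a, r)
  "lusodeta" → prefix "lu" already present; 6 new (s, o, d, e, t, a)
Total nodes = 5 + 2 + 8 + 7 + 8 + 7 + 7 + 8 + 4 + 10 + 7 + 2 + 1 + 4 + 5 + 6 = 91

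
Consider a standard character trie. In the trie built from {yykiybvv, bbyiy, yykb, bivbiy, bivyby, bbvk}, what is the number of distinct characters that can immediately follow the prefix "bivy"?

The children of the "bivy" node are the distinct next characters among strings starting with "bivy".
Distinct next characters after "bivy": b.
That node has 1 child edge.

1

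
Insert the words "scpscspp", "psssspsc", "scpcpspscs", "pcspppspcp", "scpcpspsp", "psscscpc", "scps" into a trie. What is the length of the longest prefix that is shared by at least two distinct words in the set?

8

Look for the deepest trie node that still has at least two words in its subtree.
"scpcpspscs" and "scpcpspsp" agree on "scpcpsps" (8 characters) before diverging; nothing deeper is shared.
Longest shared-prefix length: 8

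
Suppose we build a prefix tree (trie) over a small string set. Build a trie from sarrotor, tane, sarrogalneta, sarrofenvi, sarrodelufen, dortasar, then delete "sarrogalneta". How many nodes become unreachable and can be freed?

A node on "sarrogalneta"'s path can go only if nothing else ends at it or branches off below it.
The suffix "galneta" (7 nodes) is used only by "sarrogalneta"; the node for "sarro" still has the child "t", so pruning stops there.
Nodes removed: 7

7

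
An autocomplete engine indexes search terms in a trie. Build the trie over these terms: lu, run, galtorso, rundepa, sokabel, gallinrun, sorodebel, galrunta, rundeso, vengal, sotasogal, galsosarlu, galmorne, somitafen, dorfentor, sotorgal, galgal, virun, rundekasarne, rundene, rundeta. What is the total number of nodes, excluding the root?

108

Count nodes per top-level branch (shared prefixes stored once):
  'd'-branch (dorfentor): 9 nodes
  'g'-branch (galgal, gallinrun, galmorne, galrunta, galsosarlu, galtorso): 34 nodes
  'l'-branch (lu): 2 nodes
  'r'-branch (run, rundekasarne, rundene, rundepa, rundeso, rundeta): 20 nodes
  's'-branch (sokabel, somitafen, sorodebel, sotasogal, sotorgal): 33 nodes
  'v'-branch (vengal, virun): 10 nodes
Sum: 108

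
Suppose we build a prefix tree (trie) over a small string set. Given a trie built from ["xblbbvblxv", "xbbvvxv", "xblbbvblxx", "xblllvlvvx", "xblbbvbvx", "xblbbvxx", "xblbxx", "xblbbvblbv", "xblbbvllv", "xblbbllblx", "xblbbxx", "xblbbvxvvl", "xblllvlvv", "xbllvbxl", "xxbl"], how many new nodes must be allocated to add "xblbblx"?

1

The longest prefix of "xblbblx" already in the trie is "xblbbl" (length 6).
Each of the 1 remaining characters creates one node.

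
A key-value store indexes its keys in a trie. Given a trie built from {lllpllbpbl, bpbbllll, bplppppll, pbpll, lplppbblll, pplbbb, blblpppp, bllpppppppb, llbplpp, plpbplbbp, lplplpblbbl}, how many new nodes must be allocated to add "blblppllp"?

Walking "blblppllp" from the root, the first 6 characters ("blblpp") follow existing edges; "l" is the first miss.
New nodes needed: |"blblppllp"| − 6 = 9 − 6 = 3.

3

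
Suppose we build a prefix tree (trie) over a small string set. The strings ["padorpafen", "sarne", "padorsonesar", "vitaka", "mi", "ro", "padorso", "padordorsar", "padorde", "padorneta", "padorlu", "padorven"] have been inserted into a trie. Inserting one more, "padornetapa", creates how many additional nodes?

"padorneta" is already a path in the trie; the remaining "pa" must be added.
Each of the 2 remaining characters creates one node.

2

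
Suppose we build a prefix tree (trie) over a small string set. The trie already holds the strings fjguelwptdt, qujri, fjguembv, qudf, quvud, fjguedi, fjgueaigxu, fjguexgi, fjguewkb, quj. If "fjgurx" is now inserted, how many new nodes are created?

2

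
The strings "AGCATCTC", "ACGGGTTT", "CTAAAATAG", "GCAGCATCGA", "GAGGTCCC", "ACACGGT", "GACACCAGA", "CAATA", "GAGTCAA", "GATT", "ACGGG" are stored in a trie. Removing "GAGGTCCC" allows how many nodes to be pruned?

A node on "GAGGTCCC"'s path can go only if nothing else ends at it or branches off below it.
The suffix "GTCCC" (5 nodes) is used only by "GAGGTCCC"; the node for "GAG" still has the child "T", so pruning stops there.
Nodes removed: 5

5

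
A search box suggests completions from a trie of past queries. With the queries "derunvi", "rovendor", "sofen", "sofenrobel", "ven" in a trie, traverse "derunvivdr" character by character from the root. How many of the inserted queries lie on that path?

Check each prefix of "derunvivdr" against the stored set — each match is an end-marker on the path.
Prefixes of the query that are stored words: "derunvi"
Count: 1

1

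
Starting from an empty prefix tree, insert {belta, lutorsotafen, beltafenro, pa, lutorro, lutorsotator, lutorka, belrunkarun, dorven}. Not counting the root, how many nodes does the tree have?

45

Count nodes per top-level branch (shared prefixes stored once):
  'b'-branch (belrunkarun, belta, beltafenro): 18 nodes
  'd'-branch (dorven): 6 nodes
  'l'-branch (lutorka, lutorro, lutorsotafen, lutorsotator): 19 nodes
  'p'-branch (pa): 2 nodes
Sum: 45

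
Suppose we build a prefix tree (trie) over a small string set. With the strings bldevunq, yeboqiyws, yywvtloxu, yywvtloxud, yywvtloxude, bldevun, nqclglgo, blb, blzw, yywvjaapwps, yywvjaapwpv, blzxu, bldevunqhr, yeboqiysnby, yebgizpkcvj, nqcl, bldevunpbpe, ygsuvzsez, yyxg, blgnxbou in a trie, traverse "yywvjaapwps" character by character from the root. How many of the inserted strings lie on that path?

1

Traverse "yywvjaapwps" character by character; count nodes along the way that are marked as word ends.
Prefixes of the query that are stored words: "yywvjaapwps"
Count: 1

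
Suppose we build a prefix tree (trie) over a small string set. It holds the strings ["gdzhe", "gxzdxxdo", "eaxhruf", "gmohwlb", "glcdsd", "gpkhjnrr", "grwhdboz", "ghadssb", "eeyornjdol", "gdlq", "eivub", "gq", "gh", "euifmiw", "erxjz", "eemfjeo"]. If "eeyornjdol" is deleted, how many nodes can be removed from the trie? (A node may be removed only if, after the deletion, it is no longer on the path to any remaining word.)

8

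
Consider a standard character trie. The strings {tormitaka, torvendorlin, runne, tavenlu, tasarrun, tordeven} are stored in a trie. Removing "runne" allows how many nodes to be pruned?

Walk "runne" from the leaf back toward the root, removing each node that no remaining word uses.
No other word shares any prefix with "runne", so all 5 of its nodes go.
Nodes removed: 5

5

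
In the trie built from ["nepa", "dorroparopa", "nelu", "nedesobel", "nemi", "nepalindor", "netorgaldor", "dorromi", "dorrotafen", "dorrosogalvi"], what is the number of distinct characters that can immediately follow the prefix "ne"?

Follow the path "ne" to its node, then look at its outgoing edges.
Distinct next characters after "ne": d, l, m, p, t.
That node has 5 child edges.

5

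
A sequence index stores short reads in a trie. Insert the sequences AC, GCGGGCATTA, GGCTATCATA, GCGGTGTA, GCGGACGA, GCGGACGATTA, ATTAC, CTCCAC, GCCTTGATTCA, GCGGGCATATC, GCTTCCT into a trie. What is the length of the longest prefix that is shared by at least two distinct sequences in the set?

8

Look for the deepest trie node that still has at least two words in its subtree.
"GCGGACGA" and "GCGGACGATTA" agree on "GCGGACGA" (8 characters) before diverging; nothing deeper is shared.
Longest shared-prefix length: 8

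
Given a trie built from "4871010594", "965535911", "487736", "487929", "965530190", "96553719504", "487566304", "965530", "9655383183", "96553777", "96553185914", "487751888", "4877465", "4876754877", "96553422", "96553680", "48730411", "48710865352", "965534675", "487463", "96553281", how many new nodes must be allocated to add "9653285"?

4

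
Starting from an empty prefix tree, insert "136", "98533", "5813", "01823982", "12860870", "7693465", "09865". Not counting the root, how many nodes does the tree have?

Trie structure (* marks end of a word):
(root)
├─ 0
│  ├─ 1
│  │  └─ 8
│  │     └─ 2
│  │        └─ 3
│  │           └─ 9
│  │              └─ 8
│  │                 └─ 2 *
│  └─ 9
│     └─ 8
│        └─ 6
│           └─ 5 *
├─ 1
│  ├─ 2
│  │  └─ 8
│  │     └─ 6
│  │        └─ 0
│  │           └─ 8
│  │              └─ 7
│  │                 └─ 0 *
│  └─ 3
│     └─ 6 *
├─ 5
│  └─ 8
│     └─ 1
│        └─ 3 *
├─ 7
│  └─ 6
│     └─ 9
│        └─ 3
│           └─ 4
│              └─ 6
│                 └─ 5 *
└─ 9
   └─ 8
      └─ 5
         └─ 3
            └─ 3 *
Counting every labelled node above: 38.

38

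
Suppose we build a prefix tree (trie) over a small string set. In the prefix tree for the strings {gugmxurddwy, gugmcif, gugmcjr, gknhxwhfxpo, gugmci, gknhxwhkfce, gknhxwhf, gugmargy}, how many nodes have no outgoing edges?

6

A leaf is a node with no children — equivalently, the end of a word that is not a proper prefix of any other stored word.
Those words: "gknhxwhfxpo", "gknhxwhkfce", "gugmargy", "gugmcif", "gugmcjr", "gugmxurddwy"
Leaf count: 6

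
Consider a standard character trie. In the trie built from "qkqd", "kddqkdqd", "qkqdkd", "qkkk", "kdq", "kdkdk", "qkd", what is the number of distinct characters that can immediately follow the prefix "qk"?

3

Follow the path "qk" to its node, then look at its outgoing edges.
Distinct next characters after "qk": d, k, q.
That node has 3 child edges.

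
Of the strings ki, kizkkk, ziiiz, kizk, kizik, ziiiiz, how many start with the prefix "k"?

4

Traverse to the node for "k", then collect every word in that subtree.
Matches: "ki", "kizik", "kizk", "kizkkk"
Count: 4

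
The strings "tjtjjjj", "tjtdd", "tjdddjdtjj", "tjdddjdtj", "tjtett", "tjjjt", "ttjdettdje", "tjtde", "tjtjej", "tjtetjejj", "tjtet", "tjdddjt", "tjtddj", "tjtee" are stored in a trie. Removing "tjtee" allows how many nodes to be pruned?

1

Walk "tjtee" from the leaf back toward the root, removing each node that no remaining word uses.
The suffix "e" (1 node) is used only by "tjtee"; the node for "tjte" still has the child "t", so pruning stops there.
Nodes removed: 1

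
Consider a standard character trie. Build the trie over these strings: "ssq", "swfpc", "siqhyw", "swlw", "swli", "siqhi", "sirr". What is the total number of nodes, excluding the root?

18

Count nodes per top-level branch (shared prefixes stored once):
  's'-branch (siqhi, siqhyw, sirr, ssq, swfpc, swli, swlw): 18 nodes
Sum: 18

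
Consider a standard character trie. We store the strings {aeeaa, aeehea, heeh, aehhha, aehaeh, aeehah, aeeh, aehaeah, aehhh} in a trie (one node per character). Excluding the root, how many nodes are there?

For each word, the new-node count is its length minus the longest prefix already in the trie:
  "aeeaa" → 5 new (a, e, e, a, a)
  "aeehea" → prefix "aee" already present; 3 new (h, e, a)
  "heeh" → 4 new (h, e, e, h)
  "aehhha" → prefix "ae" already present; 4 new (h, h, h, a)
  "aehaeh" → prefix "aeh" already present; 3 new (a, e, h)
  "aeehah" → prefix "aeeh" already present; 2 new (a, h)
  "aeeh" → prefix "aeeh" already present; 0 new (none)
  "aehaeah" → prefix "aehae" already present; 2 new (a, h)
  "aehhh" → prefix "aehhh" already present; 0 new (none)
Total nodes = 5 + 3 + 4 + 4 + 3 + 2 + 0 + 2 + 0 = 23

23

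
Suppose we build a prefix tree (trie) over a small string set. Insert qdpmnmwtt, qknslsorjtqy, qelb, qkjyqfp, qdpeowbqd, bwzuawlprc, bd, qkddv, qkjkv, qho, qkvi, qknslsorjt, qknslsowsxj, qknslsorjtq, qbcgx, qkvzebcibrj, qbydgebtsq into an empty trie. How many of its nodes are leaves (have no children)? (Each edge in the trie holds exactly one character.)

15

Leaves are exactly the stored words that no other stored word extends.
Those words: "bd", "bwzuawlprc", "qbcgx", "qbydgebtsq", "qdpeowbqd", "qdpmnmwtt", "qelb", "qho", "qkddv", "qkjkv", "qkjyqfp", "qknslsorjtqy", "qknslsowsxj", "qkvi", "qkvzebcibrj"
Leaf count: 15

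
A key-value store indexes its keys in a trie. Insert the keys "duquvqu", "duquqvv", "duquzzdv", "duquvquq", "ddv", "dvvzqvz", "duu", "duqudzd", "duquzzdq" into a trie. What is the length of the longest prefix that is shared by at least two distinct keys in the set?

7

Look for the deepest trie node that still has at least two words in its subtree.
"duquvqu" and "duquvquq" agree on "duquvqu" (7 characters) before diverging; nothing deeper is shared.
Longest shared-prefix length: 7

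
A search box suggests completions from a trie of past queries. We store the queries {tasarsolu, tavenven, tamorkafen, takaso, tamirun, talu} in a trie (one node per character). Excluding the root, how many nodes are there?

33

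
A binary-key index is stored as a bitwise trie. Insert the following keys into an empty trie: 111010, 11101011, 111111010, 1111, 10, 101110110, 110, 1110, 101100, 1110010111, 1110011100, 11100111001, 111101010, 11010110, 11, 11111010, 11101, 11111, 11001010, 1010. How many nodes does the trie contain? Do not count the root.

55

Count nodes per top-level branch (shared prefixes stored once):
  '1'-branch (10, 1010, 101100, 101110110, 11, 110, 11001010, 11010110, 1110, 1110010111, 1110011100, 11100111001, 11101, 111010, 11101011, 1111, 111101010, 11111, 11111010, 111111010): 55 nodes
Sum: 55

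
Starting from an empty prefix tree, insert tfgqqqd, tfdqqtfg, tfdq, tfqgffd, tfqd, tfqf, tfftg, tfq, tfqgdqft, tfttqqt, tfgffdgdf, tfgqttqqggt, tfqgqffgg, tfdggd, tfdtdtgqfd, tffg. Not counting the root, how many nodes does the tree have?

61

Count nodes per top-level branch (shared prefixes stored once):
  't'-branch (tfdggd, tfdq, tfdqqtfg, tfdtdtgqfd, tffg, tfftg, tfgffdgdf, tfgqqqd, tfgqttqqggt, tfq, tfqd, tfqf, tfqgdqft, tfqgffd, tfqgqffgg, tfttqqt): 61 nodes
Sum: 61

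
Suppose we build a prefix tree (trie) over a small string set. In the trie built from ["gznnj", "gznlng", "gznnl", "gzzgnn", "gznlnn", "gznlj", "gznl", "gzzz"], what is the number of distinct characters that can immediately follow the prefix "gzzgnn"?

Follow the path "gzzgnn" to its node, then look at its outgoing edges.
No stored string extends past "gzzgnn".
That node has 0 child edges.

0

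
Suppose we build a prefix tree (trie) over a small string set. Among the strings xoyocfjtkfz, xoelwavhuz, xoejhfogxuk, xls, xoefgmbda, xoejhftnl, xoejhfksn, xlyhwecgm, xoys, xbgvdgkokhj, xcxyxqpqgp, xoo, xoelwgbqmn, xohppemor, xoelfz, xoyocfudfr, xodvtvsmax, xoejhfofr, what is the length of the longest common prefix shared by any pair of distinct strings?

7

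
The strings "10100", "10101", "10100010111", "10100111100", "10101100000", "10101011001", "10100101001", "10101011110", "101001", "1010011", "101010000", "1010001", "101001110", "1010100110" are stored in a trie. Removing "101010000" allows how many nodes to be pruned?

Walk "101010000" from the leaf back toward the root, removing each node that no remaining word uses.
The suffix "00" (2 nodes) is used only by "101010000"; the node for "1010100" still has the child "1", so pruning stops there.
Nodes removed: 2

2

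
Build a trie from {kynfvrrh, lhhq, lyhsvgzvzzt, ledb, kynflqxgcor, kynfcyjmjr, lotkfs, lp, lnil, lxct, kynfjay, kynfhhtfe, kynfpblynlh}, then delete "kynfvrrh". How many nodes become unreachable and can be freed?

4

A node on "kynfvrrh"'s path can go only if nothing else ends at it or branches off below it.
The suffix "vrrh" (4 nodes) is used only by "kynfvrrh"; the node for "kynf" still has the child "l", so pruning stops there.
Nodes removed: 4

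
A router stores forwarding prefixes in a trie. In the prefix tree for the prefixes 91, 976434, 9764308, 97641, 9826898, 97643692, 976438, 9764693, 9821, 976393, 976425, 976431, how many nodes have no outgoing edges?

12

A leaf is a node with no children — equivalently, the end of a word that is not a proper prefix of any other stored word.
Those words: "91", "976393", "97641", "976425", "9764308", "976431", "976434", "97643692", "976438", "9764693", "9821", "9826898"
Leaf count: 12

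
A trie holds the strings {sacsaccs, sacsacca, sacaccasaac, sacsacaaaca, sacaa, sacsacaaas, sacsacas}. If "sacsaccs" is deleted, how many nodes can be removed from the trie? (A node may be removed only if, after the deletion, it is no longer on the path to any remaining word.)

1

After clearing the end-marker at "sacsaccs", prune upward until reaching a node still needed by another word.
The suffix "s" (1 node) is used only by "sacsaccs"; the node for "sacsacc" still has the child "a", so pruning stops there.
Nodes removed: 1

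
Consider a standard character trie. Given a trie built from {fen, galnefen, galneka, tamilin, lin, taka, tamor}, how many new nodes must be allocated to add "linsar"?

3

Walking "linsar" from the root, the first 3 characters ("lin") follow existing edges; "s" is the first miss.
So 6 − 3 = 3 new nodes.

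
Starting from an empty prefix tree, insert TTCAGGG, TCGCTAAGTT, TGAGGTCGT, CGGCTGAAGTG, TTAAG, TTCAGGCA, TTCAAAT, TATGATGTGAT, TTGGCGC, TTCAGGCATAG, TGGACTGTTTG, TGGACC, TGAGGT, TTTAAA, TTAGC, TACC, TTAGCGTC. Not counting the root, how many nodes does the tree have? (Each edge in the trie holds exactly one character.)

Insert word by word; a character creates a node only if that edge doesn't already exist:
  "TTCAGGG" → 7 new (T, T, C, A, G, G, G)
  "TCGCTAAGTT" → prefix "T" already present; 9 new (C, G, C, T, A, A, G, T, T)
  "TGAGGTCGT" → prefix "T" already present; 8 new (G, A, G, G, T, C, G, T)
  "CGGCTGAAGTG" → 11 new (C, G, G, C, T, G, A, A, G, T, G)
  "TTAAG" → prefix "TT" already present; 3 new (A, A, G)
  "TTCAGGCA" → prefix "TTCAGG" already present; 2 new (C, A)
  "TTCAAAT" → prefix "TTCA" already present; 3 new (A, A, T)
  "TATGATGTGAT" → prefix "T" already present; 10 new (A, T, G, A, T, G, T, G, A, T)
  "TTGGCGC" → prefix "TT" already present; 5 new (G, G, C, G, C)
  "TTCAGGCATAG" → prefix "TTCAGGCA" already present; 3 new (T, A, G)
  "TGGACTGTTTG" → prefix "TG" already present; 9 new (G, A, C, T, G, T, T, T, G)
  "TGGACC" → prefix "TGGAC" already present; 1 new (C)
  "TGAGGT" → prefix "TGAGGT" already present; 0 new (none)
  "TTTAAA" → prefix "TT" already present; 4 new (T, A, A, A)
  "TTAGC" → prefix "TTA" already present; 2 new (G, C)
  "TACC" → prefix "TA" already present; 2 new (C, C)
  "TTAGCGTC" → prefix "TTAGC" already present; 3 new (G, T, C)
Total nodes = 7 + 9 + 8 + 11 + 3 + 2 + 3 + 10 + 5 + 3 + 9 + 1 + 0 + 4 + 2 + 2 + 3 = 82

82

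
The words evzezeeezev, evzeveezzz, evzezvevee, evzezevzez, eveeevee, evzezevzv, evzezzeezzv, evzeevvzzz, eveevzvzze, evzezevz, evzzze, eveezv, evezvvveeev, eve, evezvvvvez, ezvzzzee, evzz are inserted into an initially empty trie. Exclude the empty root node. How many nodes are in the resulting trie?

Trace insertions, counting only characters that open a new branch:
  "evzezeeezev" → 11 new (e, v, z, e, z, e, e, e, z, e, v)
  "evzeveezzz" → prefix "evze" already present; 6 new (v, e, e, z, z, z)
  "evzezvevee" → prefix "evzez" already present; 5 new (v, e, v, e, e)
  "evzezevzez" → prefix "evzeze" already present; 4 new (v, z, e, z)
  "eveeevee" → prefix "ev" already present; 6 new (e, e, e, v, e, e)
  "evzezevzv" → prefix "evzezevz" already present; 1 new (v)
  "evzezzeezzv" → prefix "evzez" already present; 6 new (z, e, e, z, z, v)
  "evzeevvzzz" → prefix "evze" already present; 6 new (e, v, v, z, z, z)
  "eveevzvzze" → prefix "evee" already present; 6 new (v, z, v, z, z, e)
  "evzezevz" → prefix "evzezevz" already present; 0 new (none)
  "evzzze" → prefix "evz" already present; 3 new (z, z, e)
  "eveezv" → prefix "evee" already present; 2 new (z, v)
  "evezvvveeev" → prefix "eve" already present; 8 new (z, v, v, v, e, e, e, v)
  "eve" → prefix "eve" already present; 0 new (none)
  "evezvvvvez" → prefix "evezvvv" already present; 3 new (v, e, z)
  "ezvzzzee" → prefix "e" already present; 7 new (z, v, z, z, z, e, e)
  "evzz" → prefix "evzz" already present; 0 new (none)
Total nodes = 11 + 6 + 5 + 4 + 6 + 1 + 6 + 6 + 6 + 0 + 3 + 2 + 8 + 0 + 3 + 7 + 0 = 74

74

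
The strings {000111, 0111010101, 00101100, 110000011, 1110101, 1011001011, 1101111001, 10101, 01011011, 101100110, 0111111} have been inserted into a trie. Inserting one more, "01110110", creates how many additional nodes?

2

Walking "01110110" from the root, the first 6 characters ("011101") follow existing edges; "1" is the first miss.
Each of the 2 remaining characters creates one node.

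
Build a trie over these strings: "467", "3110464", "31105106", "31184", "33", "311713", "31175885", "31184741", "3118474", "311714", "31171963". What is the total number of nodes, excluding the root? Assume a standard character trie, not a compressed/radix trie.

Insert word by word; a character creates a node only if that edge doesn't already exist:
  "467" → 3 new (4, 6, 7)
  "3110464" → 7 new (3, 1, 1, 0, 4, 6, 4)
  "31105106" → prefix "3110" already present; 4 new (5, 1, 0, 6)
  "31184" → prefix "311" already present; 2 new (8, 4)
  "33" → prefix "3" already present; 1 new (3)
  "311713" → prefix "311" already present; 3 new (7, 1, 3)
  "31175885" → prefix "3117" already present; 4 new (5, 8, 8, 5)
  "31184741" → prefix "31184" already present; 3 new (7, 4, 1)
  "3118474" → prefix "3118474" already present; 0 new (none)
  "311714" → prefix "31171" already present; 1 new (4)
  "31171963" → prefix "31171" already present; 3 new (9, 6, 3)
Total nodes = 3 + 7 + 4 + 2 + 1 + 3 + 4 + 3 + 0 + 1 + 3 = 31

31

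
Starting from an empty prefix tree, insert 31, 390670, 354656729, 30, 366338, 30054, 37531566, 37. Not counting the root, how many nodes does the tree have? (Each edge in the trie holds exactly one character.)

31

Trie structure (* marks end of a word):
(root)
└─ 3
   ├─ 0 *
   │  └─ 0
   │     └─ 5
   │        └─ 4 *
   ├─ 1 *
   ├─ 5
   │  └─ 4
   │     └─ 6
   │        └─ 5
   │           └─ 6
   │              └─ 7
   │                 └─ 2
   │                    └─ 9 *
   ├─ 6
   │  └─ 6
   │     └─ 3
   │        └─ 3
   │           └─ 8 *
   ├─ 7 *
   │  └─ 5
   │     └─ 3
   │        └─ 1
   │           └─ 5
   │              └─ 6
   │                 └─ 6 *
   └─ 9
      └─ 0
         └─ 6
            └─ 7
               └─ 0 *
Counting every labelled node above: 31.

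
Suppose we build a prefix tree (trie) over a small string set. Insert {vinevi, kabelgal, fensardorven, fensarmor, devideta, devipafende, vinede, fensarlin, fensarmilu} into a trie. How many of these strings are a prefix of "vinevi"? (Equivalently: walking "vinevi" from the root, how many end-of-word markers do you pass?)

Traverse "vinevi" character by character; count nodes along the way that are marked as word ends.
Prefixes of the query that are stored words: "vinevi"
Count: 1

1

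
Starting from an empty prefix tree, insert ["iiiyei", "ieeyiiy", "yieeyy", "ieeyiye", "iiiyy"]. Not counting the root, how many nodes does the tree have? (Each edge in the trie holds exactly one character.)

21

Insert word by word; a character creates a node only if that edge doesn't already exist:
  "iiiyei" → 6 new (i, i, i, y, e, i)
  "ieeyiiy" → prefix "i" already present; 6 new (e, e, y, i, i, y)
  "yieeyy" → 6 new (y, i, e, e, y, y)
  "ieeyiye" → prefix "ieeyi" already present; 2 new (y, e)
  "iiiyy" → prefix "iiiy" already present; 1 new (y)
Total nodes = 6 + 6 + 6 + 2 + 1 = 21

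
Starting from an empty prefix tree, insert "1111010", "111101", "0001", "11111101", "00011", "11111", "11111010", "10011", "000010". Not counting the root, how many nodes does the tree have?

26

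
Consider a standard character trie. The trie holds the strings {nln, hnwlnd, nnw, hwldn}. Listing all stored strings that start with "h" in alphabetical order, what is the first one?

DFS of the "h" subtree visits, in order: "hnwlnd", "hwldn"
Position 1: hnwlnd

hnwlnd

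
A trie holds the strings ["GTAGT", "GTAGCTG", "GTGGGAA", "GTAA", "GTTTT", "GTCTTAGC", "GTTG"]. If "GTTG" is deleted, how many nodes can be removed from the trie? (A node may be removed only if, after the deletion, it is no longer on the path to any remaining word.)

After clearing the end-marker at "GTTG", prune upward until reaching a node still needed by another word.
The suffix "G" (1 node) is used only by "GTTG"; the node for "GTT" still has the child "T", so pruning stops there.
Nodes removed: 1

1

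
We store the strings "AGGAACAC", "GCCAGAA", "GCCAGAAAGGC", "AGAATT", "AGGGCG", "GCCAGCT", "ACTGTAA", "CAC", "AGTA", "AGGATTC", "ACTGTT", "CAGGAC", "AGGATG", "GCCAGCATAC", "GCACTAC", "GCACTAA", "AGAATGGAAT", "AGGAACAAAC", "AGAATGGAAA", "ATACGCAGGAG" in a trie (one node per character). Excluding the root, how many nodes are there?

77

Count nodes per top-level branch (shared prefixes stored once):
  'A'-branch (ACTGTAA, ACTGTT, AGAATGGAAA, AGAATGGAAT, AGAATT, AGGAACAAAC, AGGAACAC, AGGATG, AGGATTC, AGGGCG, AGTA, ATACGCAGGAG): 47 nodes
  'C'-branch (CAC, CAGGAC): 7 nodes
  'G'-branch (GCACTAA, GCACTAC, GCCAGAA, GCCAGAAAGGC, GCCAGCATAC, GCCAGCT): 23 nodes
Sum: 77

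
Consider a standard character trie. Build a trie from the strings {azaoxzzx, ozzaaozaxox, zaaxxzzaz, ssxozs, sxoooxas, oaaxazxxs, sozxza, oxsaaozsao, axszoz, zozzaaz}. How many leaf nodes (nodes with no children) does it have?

Leaves are exactly the stored words that no other stored word extends.
Those words: "axszoz", "azaoxzzx", "oaaxazxxs", "oxsaaozsao", "ozzaaozaxox", "sozxza", "ssxozs", "sxoooxas", "zaaxxzzaz", "zozzaaz"
Leaf count: 10

10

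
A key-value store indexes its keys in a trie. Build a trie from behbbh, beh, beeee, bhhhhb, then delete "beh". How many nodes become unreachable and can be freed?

A node on "beh"'s path can go only if nothing else ends at it or branches off below it.
Every node on "beh" is still needed (e.g. by "behbbh"), so nothing is freed.
Nodes removed: 0

0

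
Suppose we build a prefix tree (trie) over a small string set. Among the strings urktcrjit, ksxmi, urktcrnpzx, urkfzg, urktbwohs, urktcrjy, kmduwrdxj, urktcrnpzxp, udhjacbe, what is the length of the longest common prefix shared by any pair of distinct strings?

Equivalently: take the maximum, over all pairs, of their longest common prefix length.
e.g. "urktcrnpzx" and "urktcrnpzxp" share the prefix "urktcrnpzx" of length 10; no pair shares a longer one.
Longest shared-prefix length: 10

10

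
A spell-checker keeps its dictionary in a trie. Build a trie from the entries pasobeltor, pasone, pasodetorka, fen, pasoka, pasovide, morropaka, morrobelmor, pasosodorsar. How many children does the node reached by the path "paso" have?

Walk "paso" from the root, arriving at one node.
Distinct next characters after "paso": b, d, k, n, s, v.
That node has 6 child edges.

6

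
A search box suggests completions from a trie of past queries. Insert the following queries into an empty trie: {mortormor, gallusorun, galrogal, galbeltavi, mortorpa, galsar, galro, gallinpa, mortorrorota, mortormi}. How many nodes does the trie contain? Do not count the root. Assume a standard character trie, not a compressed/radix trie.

47

Insert word by word; a character creates a node only if that edge doesn't already exist:
  "mortormor" → 9 new (m, o, r, t, o, r, m, o, r)
  "gallusorun" → 10 new (g, a, l, l, u, s, o, r, u, n)
  "galrogal" → prefix "gal" already present; 5 new (r, o, g, a, l)
  "galbeltavi" → prefix "gal" already present; 7 new (b, e, l, t, a, v, i)
  "mortorpa" → prefix "mortor" already present; 2 new (p, a)
  "galsar" → prefix "gal" already present; 3 new (s, a, r)
  "galro" → prefix "galro" already present; 0 new (none)
  "gallinpa" → prefix "gall" already present; 4 new (i, n, p, a)
  "mortorrorota" → prefix "mortor" already present; 6 new (r, o, r, o, t, a)
  "mortormi" → prefix "mortorm" already present; 1 new (i)
Total nodes = 9 + 10 + 5 + 7 + 2 + 3 + 0 + 4 + 6 + 1 = 47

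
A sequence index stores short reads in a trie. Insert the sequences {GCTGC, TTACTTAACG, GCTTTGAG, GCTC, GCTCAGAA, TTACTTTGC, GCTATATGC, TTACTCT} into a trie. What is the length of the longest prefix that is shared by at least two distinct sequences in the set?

The deepest shared node is where two words last agree before diverging.
"TTACTTAACG" and "TTACTTTGC" agree on "TTACTT" (6 characters) before diverging; nothing deeper is shared.
Longest shared-prefix length: 6

6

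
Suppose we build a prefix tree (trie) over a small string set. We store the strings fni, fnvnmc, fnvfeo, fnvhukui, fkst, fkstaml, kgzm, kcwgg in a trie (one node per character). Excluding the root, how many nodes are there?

29

Trie structure (* marks end of a word):
(root)
├─ f
│  ├─ k
│  │  └─ s
│  │     └─ t *
│  │        └─ a
│  │           └─ m
│  │              └─ l *
│  └─ n
│     ├─ i *
│     └─ v
│        ├─ f
│        │  └─ e
│        │     └─ o *
│        ├─ h
│        │  └─ u
│        │     └─ k
│        │        └─ u
│        │           └─ i *
│        └─ n
│           └─ m
│              └─ c *
└─ k
   ├─ c
   │  └─ w
   │     └─ g
   │        └─ g *
   └─ g
      └─ z
         └─ m *
Counting every labelled node above: 29.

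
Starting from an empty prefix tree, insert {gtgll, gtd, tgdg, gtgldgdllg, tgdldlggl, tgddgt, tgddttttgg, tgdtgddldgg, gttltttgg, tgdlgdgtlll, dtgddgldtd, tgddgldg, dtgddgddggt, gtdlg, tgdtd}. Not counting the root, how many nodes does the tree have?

74

Insert word by word; a character creates a node only if that edge doesn't already exist:
  "gtgll" → 5 new (g, t, g, l, l)
  "gtd" → prefix "gt" already present; 1 new (d)
  "tgdg" → 4 new (t, g, d, g)
  "gtgldgdllg" → prefix "gtgl" already present; 6 new (d, g, d, l, l, g)
  "tgdldlggl" → prefix "tgd" already present; 6 new (l, d, l, g, g, l)
  "tgddgt" → prefix "tgd" already present; 3 new (d, g, t)
  "tgddttttgg" → prefix "tgdd" already present; 6 new (t, t, t, t, g, g)
  "tgdtgddldgg" → prefix "tgd" already present; 8 new (t, g, d, d, l, d, g, g)
  "gttltttgg" → prefix "gt" already present; 7 new (t, l, t, t, t, g, g)
  "tgdlgdgtlll" → prefix "tgdl" already present; 7 new (g, d, g, t, l, l, l)
  "dtgddgldtd" → 10 new (d, t, g, d, d, g, l, d, t, d)
  "tgddgldg" → prefix "tgddg" already present; 3 new (l, d, g)
  "dtgddgddggt" → prefix "dtgddg" already present; 5 new (d, d, g, g, t)
  "gtdlg" → prefix "gtd" already present; 2 new (l, g)
  "tgdtd" → prefix "tgdt" already present; 1 new (d)
Total nodes = 5 + 1 + 4 + 6 + 6 + 3 + 6 + 8 + 7 + 7 + 10 + 3 + 5 + 2 + 1 = 74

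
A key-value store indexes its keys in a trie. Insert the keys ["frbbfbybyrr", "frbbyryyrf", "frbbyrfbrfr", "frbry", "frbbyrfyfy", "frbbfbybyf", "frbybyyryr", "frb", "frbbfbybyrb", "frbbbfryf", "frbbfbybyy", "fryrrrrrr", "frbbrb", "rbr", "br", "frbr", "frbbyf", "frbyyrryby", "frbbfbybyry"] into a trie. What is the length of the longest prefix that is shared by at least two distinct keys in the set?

10

Look for the deepest trie node that still has at least two words in its subtree.
e.g. "frbbfbybyrb" and "frbbfbybyrr" share the prefix "frbbfbybyr" of length 10; no pair shares a longer one.
Longest shared-prefix length: 10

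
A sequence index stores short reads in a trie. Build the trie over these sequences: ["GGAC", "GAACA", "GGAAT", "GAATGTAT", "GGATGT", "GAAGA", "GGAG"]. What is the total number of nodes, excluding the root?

Count nodes per top-level branch (shared prefixes stored once):
  'G'-branch (GAACA, GAAGA, GAATGTAT, GGAAT, GGAC, GGAG, GGATGT): 21 nodes
Sum: 21

21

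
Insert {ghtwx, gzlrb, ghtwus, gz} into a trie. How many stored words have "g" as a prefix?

Walk to "g"; the words in its subtree are exactly those with that prefix.
Words under "g": ghtwus, ghtwx, gz, gzlrb
Count: 4

4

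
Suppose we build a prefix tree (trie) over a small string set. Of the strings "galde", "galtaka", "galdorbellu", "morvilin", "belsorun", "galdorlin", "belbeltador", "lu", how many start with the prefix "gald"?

3

Traverse to the node for "gald", then collect every word in that subtree.
Words under "gald": galde, galdorbellu, galdorlin
Count: 3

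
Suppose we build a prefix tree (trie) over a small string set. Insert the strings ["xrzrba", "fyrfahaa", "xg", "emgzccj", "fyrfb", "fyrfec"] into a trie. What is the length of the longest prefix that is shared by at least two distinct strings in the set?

4

Look for the deepest trie node that still has at least two words in its subtree.
"fyrfahaa" and "fyrfb" agree on "fyrf" (4 characters) before diverging; nothing deeper is shared.
Longest shared-prefix length: 4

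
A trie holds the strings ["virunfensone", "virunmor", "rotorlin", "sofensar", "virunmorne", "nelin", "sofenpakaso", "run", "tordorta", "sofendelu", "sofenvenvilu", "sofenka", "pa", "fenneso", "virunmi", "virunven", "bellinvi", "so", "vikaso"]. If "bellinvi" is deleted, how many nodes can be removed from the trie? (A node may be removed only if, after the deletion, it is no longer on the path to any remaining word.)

After clearing the end-marker at "bellinvi", prune upward until reaching a node still needed by another word.
No other word shares any prefix with "bellinvi", so all 8 of its nodes go.
Nodes removed: 8

8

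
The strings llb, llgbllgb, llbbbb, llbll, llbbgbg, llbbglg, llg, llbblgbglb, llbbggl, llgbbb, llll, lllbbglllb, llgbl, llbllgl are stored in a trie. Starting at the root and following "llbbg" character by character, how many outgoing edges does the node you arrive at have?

3

Walk "llbbg" from the root, arriving at one node.
Distinct next characters after "llbbg": b, g, l.
That node has 3 child edges.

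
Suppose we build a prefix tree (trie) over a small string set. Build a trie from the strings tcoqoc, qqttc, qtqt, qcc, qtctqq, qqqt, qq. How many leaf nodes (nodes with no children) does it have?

6

A leaf is a node with no children — equivalently, the end of a word that is not a proper prefix of any other stored word.
Those words: "qcc", "qqqt", "qqttc", "qtctqq", "qtqt", "tcoqoc"
Leaf count: 6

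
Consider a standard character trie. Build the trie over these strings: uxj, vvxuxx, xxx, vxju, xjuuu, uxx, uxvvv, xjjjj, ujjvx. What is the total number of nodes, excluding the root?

For each word, the new-node count is its length minus the longest prefix already in the trie:
  "uxj" → 3 new (u, x, j)
  "vvxuxx" → 6 new (v, v, x, u, x, x)
  "xxx" → 3 new (x, x, x)
  "vxju" → prefix "v" already present; 3 new (x, j, u)
  "xjuuu" → prefix "x" already present; 4 new (j, u, u, u)
  "uxx" → prefix "ux" already present; 1 new (x)
  "uxvvv" → prefix "ux" already present; 3 new (v, v, v)
  "xjjjj" → prefix "xj" already present; 3 new (j, j, j)
  "ujjvx" → prefix "u" already present; 4 new (j, j, v, x)
Total nodes = 3 + 6 + 3 + 3 + 4 + 1 + 3 + 3 + 4 = 30

30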